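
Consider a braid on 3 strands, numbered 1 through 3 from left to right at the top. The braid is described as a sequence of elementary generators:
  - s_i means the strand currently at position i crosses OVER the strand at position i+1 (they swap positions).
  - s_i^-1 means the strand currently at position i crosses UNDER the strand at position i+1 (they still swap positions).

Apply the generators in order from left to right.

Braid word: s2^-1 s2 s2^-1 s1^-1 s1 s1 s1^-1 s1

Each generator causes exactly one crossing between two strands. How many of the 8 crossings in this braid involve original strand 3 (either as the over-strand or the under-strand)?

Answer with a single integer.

Answer: 8

Derivation:
Gen 1: crossing 2x3. Involves strand 3? yes. Count so far: 1
Gen 2: crossing 3x2. Involves strand 3? yes. Count so far: 2
Gen 3: crossing 2x3. Involves strand 3? yes. Count so far: 3
Gen 4: crossing 1x3. Involves strand 3? yes. Count so far: 4
Gen 5: crossing 3x1. Involves strand 3? yes. Count so far: 5
Gen 6: crossing 1x3. Involves strand 3? yes. Count so far: 6
Gen 7: crossing 3x1. Involves strand 3? yes. Count so far: 7
Gen 8: crossing 1x3. Involves strand 3? yes. Count so far: 8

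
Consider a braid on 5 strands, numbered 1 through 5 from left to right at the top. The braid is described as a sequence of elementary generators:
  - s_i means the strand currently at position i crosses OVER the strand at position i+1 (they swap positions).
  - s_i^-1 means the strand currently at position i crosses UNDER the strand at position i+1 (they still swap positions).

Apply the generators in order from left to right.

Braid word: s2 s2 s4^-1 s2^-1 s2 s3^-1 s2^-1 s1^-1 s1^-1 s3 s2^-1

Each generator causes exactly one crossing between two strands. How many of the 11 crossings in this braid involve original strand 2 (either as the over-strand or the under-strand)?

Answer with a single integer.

Gen 1: crossing 2x3. Involves strand 2? yes. Count so far: 1
Gen 2: crossing 3x2. Involves strand 2? yes. Count so far: 2
Gen 3: crossing 4x5. Involves strand 2? no. Count so far: 2
Gen 4: crossing 2x3. Involves strand 2? yes. Count so far: 3
Gen 5: crossing 3x2. Involves strand 2? yes. Count so far: 4
Gen 6: crossing 3x5. Involves strand 2? no. Count so far: 4
Gen 7: crossing 2x5. Involves strand 2? yes. Count so far: 5
Gen 8: crossing 1x5. Involves strand 2? no. Count so far: 5
Gen 9: crossing 5x1. Involves strand 2? no. Count so far: 5
Gen 10: crossing 2x3. Involves strand 2? yes. Count so far: 6
Gen 11: crossing 5x3. Involves strand 2? no. Count so far: 6

Answer: 6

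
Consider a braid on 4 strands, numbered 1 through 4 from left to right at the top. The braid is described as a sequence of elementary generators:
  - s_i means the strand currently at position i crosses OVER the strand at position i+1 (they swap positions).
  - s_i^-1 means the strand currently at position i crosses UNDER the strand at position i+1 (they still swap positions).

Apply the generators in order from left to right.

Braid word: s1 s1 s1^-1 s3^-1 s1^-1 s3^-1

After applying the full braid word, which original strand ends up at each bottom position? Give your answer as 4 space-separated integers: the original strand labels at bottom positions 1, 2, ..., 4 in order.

Gen 1 (s1): strand 1 crosses over strand 2. Perm now: [2 1 3 4]
Gen 2 (s1): strand 2 crosses over strand 1. Perm now: [1 2 3 4]
Gen 3 (s1^-1): strand 1 crosses under strand 2. Perm now: [2 1 3 4]
Gen 4 (s3^-1): strand 3 crosses under strand 4. Perm now: [2 1 4 3]
Gen 5 (s1^-1): strand 2 crosses under strand 1. Perm now: [1 2 4 3]
Gen 6 (s3^-1): strand 4 crosses under strand 3. Perm now: [1 2 3 4]

Answer: 1 2 3 4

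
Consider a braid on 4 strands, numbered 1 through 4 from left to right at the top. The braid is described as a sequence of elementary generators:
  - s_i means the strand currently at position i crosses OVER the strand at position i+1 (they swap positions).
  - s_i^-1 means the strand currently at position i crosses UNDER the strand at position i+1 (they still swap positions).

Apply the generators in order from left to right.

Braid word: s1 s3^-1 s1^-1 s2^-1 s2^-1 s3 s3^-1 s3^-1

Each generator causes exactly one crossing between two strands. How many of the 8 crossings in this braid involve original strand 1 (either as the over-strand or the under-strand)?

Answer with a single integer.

Answer: 2

Derivation:
Gen 1: crossing 1x2. Involves strand 1? yes. Count so far: 1
Gen 2: crossing 3x4. Involves strand 1? no. Count so far: 1
Gen 3: crossing 2x1. Involves strand 1? yes. Count so far: 2
Gen 4: crossing 2x4. Involves strand 1? no. Count so far: 2
Gen 5: crossing 4x2. Involves strand 1? no. Count so far: 2
Gen 6: crossing 4x3. Involves strand 1? no. Count so far: 2
Gen 7: crossing 3x4. Involves strand 1? no. Count so far: 2
Gen 8: crossing 4x3. Involves strand 1? no. Count so far: 2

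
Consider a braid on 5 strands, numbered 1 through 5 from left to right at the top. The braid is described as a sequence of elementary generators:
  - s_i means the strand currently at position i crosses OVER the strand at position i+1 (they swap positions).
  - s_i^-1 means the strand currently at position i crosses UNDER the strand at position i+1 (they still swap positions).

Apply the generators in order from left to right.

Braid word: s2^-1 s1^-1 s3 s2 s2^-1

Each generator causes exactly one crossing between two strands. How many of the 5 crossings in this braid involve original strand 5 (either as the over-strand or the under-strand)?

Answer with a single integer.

Gen 1: crossing 2x3. Involves strand 5? no. Count so far: 0
Gen 2: crossing 1x3. Involves strand 5? no. Count so far: 0
Gen 3: crossing 2x4. Involves strand 5? no. Count so far: 0
Gen 4: crossing 1x4. Involves strand 5? no. Count so far: 0
Gen 5: crossing 4x1. Involves strand 5? no. Count so far: 0

Answer: 0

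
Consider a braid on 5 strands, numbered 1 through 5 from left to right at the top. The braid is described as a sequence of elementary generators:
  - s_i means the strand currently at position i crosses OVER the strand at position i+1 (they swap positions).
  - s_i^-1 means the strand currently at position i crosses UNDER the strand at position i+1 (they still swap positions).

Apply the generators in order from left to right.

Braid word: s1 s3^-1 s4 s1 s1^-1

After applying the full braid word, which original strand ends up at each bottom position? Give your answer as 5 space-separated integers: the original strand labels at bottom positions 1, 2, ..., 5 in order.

Gen 1 (s1): strand 1 crosses over strand 2. Perm now: [2 1 3 4 5]
Gen 2 (s3^-1): strand 3 crosses under strand 4. Perm now: [2 1 4 3 5]
Gen 3 (s4): strand 3 crosses over strand 5. Perm now: [2 1 4 5 3]
Gen 4 (s1): strand 2 crosses over strand 1. Perm now: [1 2 4 5 3]
Gen 5 (s1^-1): strand 1 crosses under strand 2. Perm now: [2 1 4 5 3]

Answer: 2 1 4 5 3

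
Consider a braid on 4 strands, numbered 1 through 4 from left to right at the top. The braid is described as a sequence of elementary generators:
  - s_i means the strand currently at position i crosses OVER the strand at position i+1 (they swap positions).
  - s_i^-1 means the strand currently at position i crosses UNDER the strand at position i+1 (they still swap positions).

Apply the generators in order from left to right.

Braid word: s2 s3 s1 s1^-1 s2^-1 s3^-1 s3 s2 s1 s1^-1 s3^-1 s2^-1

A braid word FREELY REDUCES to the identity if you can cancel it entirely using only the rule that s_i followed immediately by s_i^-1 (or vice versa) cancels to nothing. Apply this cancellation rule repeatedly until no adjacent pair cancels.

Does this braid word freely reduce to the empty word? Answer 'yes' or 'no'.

Gen 1 (s2): push. Stack: [s2]
Gen 2 (s3): push. Stack: [s2 s3]
Gen 3 (s1): push. Stack: [s2 s3 s1]
Gen 4 (s1^-1): cancels prior s1. Stack: [s2 s3]
Gen 5 (s2^-1): push. Stack: [s2 s3 s2^-1]
Gen 6 (s3^-1): push. Stack: [s2 s3 s2^-1 s3^-1]
Gen 7 (s3): cancels prior s3^-1. Stack: [s2 s3 s2^-1]
Gen 8 (s2): cancels prior s2^-1. Stack: [s2 s3]
Gen 9 (s1): push. Stack: [s2 s3 s1]
Gen 10 (s1^-1): cancels prior s1. Stack: [s2 s3]
Gen 11 (s3^-1): cancels prior s3. Stack: [s2]
Gen 12 (s2^-1): cancels prior s2. Stack: []
Reduced word: (empty)

Answer: yes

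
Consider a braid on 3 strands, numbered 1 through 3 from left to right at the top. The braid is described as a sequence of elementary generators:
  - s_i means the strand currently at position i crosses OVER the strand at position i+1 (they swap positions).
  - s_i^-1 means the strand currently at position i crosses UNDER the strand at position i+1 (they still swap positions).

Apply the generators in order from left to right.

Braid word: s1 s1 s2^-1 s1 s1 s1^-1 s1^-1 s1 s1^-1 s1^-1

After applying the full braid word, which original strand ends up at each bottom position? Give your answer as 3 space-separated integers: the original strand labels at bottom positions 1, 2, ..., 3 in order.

Gen 1 (s1): strand 1 crosses over strand 2. Perm now: [2 1 3]
Gen 2 (s1): strand 2 crosses over strand 1. Perm now: [1 2 3]
Gen 3 (s2^-1): strand 2 crosses under strand 3. Perm now: [1 3 2]
Gen 4 (s1): strand 1 crosses over strand 3. Perm now: [3 1 2]
Gen 5 (s1): strand 3 crosses over strand 1. Perm now: [1 3 2]
Gen 6 (s1^-1): strand 1 crosses under strand 3. Perm now: [3 1 2]
Gen 7 (s1^-1): strand 3 crosses under strand 1. Perm now: [1 3 2]
Gen 8 (s1): strand 1 crosses over strand 3. Perm now: [3 1 2]
Gen 9 (s1^-1): strand 3 crosses under strand 1. Perm now: [1 3 2]
Gen 10 (s1^-1): strand 1 crosses under strand 3. Perm now: [3 1 2]

Answer: 3 1 2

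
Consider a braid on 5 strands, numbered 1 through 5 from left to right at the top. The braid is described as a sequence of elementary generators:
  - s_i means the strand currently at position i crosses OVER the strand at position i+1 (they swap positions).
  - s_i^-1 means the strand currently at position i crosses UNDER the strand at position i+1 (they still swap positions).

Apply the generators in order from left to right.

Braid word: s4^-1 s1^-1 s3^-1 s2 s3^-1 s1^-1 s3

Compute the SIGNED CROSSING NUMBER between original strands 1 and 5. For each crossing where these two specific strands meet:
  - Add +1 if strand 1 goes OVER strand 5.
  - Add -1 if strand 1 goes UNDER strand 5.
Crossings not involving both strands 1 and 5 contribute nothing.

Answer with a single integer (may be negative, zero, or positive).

Gen 1: crossing 4x5. Both 1&5? no. Sum: 0
Gen 2: crossing 1x2. Both 1&5? no. Sum: 0
Gen 3: crossing 3x5. Both 1&5? no. Sum: 0
Gen 4: 1 over 5. Both 1&5? yes. Contrib: +1. Sum: 1
Gen 5: crossing 1x3. Both 1&5? no. Sum: 1
Gen 6: crossing 2x5. Both 1&5? no. Sum: 1
Gen 7: crossing 3x1. Both 1&5? no. Sum: 1

Answer: 1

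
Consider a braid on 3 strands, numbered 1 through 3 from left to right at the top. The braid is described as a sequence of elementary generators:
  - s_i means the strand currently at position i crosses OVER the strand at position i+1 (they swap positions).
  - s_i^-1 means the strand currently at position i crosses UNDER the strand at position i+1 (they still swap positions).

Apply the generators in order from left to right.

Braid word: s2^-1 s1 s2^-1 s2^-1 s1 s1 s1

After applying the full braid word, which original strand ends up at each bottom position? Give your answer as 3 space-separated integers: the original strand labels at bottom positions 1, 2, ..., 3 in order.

Answer: 1 3 2

Derivation:
Gen 1 (s2^-1): strand 2 crosses under strand 3. Perm now: [1 3 2]
Gen 2 (s1): strand 1 crosses over strand 3. Perm now: [3 1 2]
Gen 3 (s2^-1): strand 1 crosses under strand 2. Perm now: [3 2 1]
Gen 4 (s2^-1): strand 2 crosses under strand 1. Perm now: [3 1 2]
Gen 5 (s1): strand 3 crosses over strand 1. Perm now: [1 3 2]
Gen 6 (s1): strand 1 crosses over strand 3. Perm now: [3 1 2]
Gen 7 (s1): strand 3 crosses over strand 1. Perm now: [1 3 2]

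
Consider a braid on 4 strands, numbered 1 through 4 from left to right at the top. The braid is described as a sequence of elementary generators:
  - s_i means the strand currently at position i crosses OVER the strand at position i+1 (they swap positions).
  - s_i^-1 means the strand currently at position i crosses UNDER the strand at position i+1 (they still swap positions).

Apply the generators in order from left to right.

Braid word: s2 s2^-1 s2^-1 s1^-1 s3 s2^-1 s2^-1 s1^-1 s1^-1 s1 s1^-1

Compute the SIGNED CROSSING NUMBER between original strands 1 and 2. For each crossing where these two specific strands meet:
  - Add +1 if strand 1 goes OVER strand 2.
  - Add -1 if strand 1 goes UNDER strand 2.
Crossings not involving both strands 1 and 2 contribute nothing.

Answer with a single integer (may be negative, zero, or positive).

Answer: 0

Derivation:
Gen 1: crossing 2x3. Both 1&2? no. Sum: 0
Gen 2: crossing 3x2. Both 1&2? no. Sum: 0
Gen 3: crossing 2x3. Both 1&2? no. Sum: 0
Gen 4: crossing 1x3. Both 1&2? no. Sum: 0
Gen 5: crossing 2x4. Both 1&2? no. Sum: 0
Gen 6: crossing 1x4. Both 1&2? no. Sum: 0
Gen 7: crossing 4x1. Both 1&2? no. Sum: 0
Gen 8: crossing 3x1. Both 1&2? no. Sum: 0
Gen 9: crossing 1x3. Both 1&2? no. Sum: 0
Gen 10: crossing 3x1. Both 1&2? no. Sum: 0
Gen 11: crossing 1x3. Both 1&2? no. Sum: 0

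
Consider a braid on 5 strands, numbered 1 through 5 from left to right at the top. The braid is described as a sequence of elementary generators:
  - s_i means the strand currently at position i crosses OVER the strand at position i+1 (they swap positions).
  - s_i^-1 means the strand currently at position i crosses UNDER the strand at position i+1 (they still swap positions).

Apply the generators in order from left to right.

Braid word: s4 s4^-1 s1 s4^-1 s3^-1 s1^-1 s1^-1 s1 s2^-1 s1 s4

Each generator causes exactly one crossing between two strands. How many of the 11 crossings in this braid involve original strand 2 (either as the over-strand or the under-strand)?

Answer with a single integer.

Gen 1: crossing 4x5. Involves strand 2? no. Count so far: 0
Gen 2: crossing 5x4. Involves strand 2? no. Count so far: 0
Gen 3: crossing 1x2. Involves strand 2? yes. Count so far: 1
Gen 4: crossing 4x5. Involves strand 2? no. Count so far: 1
Gen 5: crossing 3x5. Involves strand 2? no. Count so far: 1
Gen 6: crossing 2x1. Involves strand 2? yes. Count so far: 2
Gen 7: crossing 1x2. Involves strand 2? yes. Count so far: 3
Gen 8: crossing 2x1. Involves strand 2? yes. Count so far: 4
Gen 9: crossing 2x5. Involves strand 2? yes. Count so far: 5
Gen 10: crossing 1x5. Involves strand 2? no. Count so far: 5
Gen 11: crossing 3x4. Involves strand 2? no. Count so far: 5

Answer: 5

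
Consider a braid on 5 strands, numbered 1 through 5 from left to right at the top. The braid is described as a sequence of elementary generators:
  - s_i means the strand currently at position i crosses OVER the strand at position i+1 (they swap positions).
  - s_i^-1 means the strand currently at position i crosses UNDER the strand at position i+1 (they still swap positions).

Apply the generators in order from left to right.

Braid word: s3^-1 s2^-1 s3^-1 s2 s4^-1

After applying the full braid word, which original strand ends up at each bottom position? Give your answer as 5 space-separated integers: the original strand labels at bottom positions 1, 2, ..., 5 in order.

Answer: 1 3 4 5 2

Derivation:
Gen 1 (s3^-1): strand 3 crosses under strand 4. Perm now: [1 2 4 3 5]
Gen 2 (s2^-1): strand 2 crosses under strand 4. Perm now: [1 4 2 3 5]
Gen 3 (s3^-1): strand 2 crosses under strand 3. Perm now: [1 4 3 2 5]
Gen 4 (s2): strand 4 crosses over strand 3. Perm now: [1 3 4 2 5]
Gen 5 (s4^-1): strand 2 crosses under strand 5. Perm now: [1 3 4 5 2]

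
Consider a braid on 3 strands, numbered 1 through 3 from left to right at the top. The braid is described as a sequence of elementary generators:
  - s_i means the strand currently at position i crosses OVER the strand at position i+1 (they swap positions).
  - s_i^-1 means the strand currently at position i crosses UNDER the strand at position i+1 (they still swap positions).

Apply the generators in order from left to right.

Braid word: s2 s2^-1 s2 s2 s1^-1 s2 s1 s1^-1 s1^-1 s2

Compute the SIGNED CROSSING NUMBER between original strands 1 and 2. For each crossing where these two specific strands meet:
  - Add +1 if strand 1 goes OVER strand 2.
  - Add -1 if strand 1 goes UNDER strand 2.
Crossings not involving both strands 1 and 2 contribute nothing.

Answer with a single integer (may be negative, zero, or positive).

Answer: -2

Derivation:
Gen 1: crossing 2x3. Both 1&2? no. Sum: 0
Gen 2: crossing 3x2. Both 1&2? no. Sum: 0
Gen 3: crossing 2x3. Both 1&2? no. Sum: 0
Gen 4: crossing 3x2. Both 1&2? no. Sum: 0
Gen 5: 1 under 2. Both 1&2? yes. Contrib: -1. Sum: -1
Gen 6: crossing 1x3. Both 1&2? no. Sum: -1
Gen 7: crossing 2x3. Both 1&2? no. Sum: -1
Gen 8: crossing 3x2. Both 1&2? no. Sum: -1
Gen 9: crossing 2x3. Both 1&2? no. Sum: -1
Gen 10: 2 over 1. Both 1&2? yes. Contrib: -1. Sum: -2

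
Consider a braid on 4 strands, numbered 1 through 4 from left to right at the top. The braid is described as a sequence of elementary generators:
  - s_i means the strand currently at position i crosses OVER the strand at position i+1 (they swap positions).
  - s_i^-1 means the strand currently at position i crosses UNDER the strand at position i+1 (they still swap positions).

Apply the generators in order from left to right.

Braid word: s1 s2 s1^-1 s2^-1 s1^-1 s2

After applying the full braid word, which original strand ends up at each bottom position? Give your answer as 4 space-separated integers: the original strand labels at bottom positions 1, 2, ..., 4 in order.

Gen 1 (s1): strand 1 crosses over strand 2. Perm now: [2 1 3 4]
Gen 2 (s2): strand 1 crosses over strand 3. Perm now: [2 3 1 4]
Gen 3 (s1^-1): strand 2 crosses under strand 3. Perm now: [3 2 1 4]
Gen 4 (s2^-1): strand 2 crosses under strand 1. Perm now: [3 1 2 4]
Gen 5 (s1^-1): strand 3 crosses under strand 1. Perm now: [1 3 2 4]
Gen 6 (s2): strand 3 crosses over strand 2. Perm now: [1 2 3 4]

Answer: 1 2 3 4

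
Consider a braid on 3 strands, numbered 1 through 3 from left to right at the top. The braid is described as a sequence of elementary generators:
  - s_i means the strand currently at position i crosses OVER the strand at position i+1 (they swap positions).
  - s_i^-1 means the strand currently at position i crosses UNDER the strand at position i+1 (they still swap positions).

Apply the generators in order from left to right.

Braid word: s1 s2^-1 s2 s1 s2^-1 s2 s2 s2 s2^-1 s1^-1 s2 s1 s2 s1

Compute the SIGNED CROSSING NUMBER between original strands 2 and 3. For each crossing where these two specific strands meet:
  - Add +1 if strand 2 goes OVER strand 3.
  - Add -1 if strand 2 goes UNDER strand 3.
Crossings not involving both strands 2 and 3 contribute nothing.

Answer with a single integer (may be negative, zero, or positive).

Answer: -4

Derivation:
Gen 1: crossing 1x2. Both 2&3? no. Sum: 0
Gen 2: crossing 1x3. Both 2&3? no. Sum: 0
Gen 3: crossing 3x1. Both 2&3? no. Sum: 0
Gen 4: crossing 2x1. Both 2&3? no. Sum: 0
Gen 5: 2 under 3. Both 2&3? yes. Contrib: -1. Sum: -1
Gen 6: 3 over 2. Both 2&3? yes. Contrib: -1. Sum: -2
Gen 7: 2 over 3. Both 2&3? yes. Contrib: +1. Sum: -1
Gen 8: 3 over 2. Both 2&3? yes. Contrib: -1. Sum: -2
Gen 9: 2 under 3. Both 2&3? yes. Contrib: -1. Sum: -3
Gen 10: crossing 1x3. Both 2&3? no. Sum: -3
Gen 11: crossing 1x2. Both 2&3? no. Sum: -3
Gen 12: 3 over 2. Both 2&3? yes. Contrib: -1. Sum: -4
Gen 13: crossing 3x1. Both 2&3? no. Sum: -4
Gen 14: crossing 2x1. Both 2&3? no. Sum: -4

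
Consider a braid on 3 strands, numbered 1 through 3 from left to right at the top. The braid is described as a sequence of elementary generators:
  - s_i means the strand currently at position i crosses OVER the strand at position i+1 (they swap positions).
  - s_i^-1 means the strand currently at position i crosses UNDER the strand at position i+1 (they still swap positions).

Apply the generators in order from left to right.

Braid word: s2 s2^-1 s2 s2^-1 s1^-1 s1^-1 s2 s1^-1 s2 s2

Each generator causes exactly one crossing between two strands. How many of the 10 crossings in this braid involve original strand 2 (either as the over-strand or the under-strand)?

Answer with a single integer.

Gen 1: crossing 2x3. Involves strand 2? yes. Count so far: 1
Gen 2: crossing 3x2. Involves strand 2? yes. Count so far: 2
Gen 3: crossing 2x3. Involves strand 2? yes. Count so far: 3
Gen 4: crossing 3x2. Involves strand 2? yes. Count so far: 4
Gen 5: crossing 1x2. Involves strand 2? yes. Count so far: 5
Gen 6: crossing 2x1. Involves strand 2? yes. Count so far: 6
Gen 7: crossing 2x3. Involves strand 2? yes. Count so far: 7
Gen 8: crossing 1x3. Involves strand 2? no. Count so far: 7
Gen 9: crossing 1x2. Involves strand 2? yes. Count so far: 8
Gen 10: crossing 2x1. Involves strand 2? yes. Count so far: 9

Answer: 9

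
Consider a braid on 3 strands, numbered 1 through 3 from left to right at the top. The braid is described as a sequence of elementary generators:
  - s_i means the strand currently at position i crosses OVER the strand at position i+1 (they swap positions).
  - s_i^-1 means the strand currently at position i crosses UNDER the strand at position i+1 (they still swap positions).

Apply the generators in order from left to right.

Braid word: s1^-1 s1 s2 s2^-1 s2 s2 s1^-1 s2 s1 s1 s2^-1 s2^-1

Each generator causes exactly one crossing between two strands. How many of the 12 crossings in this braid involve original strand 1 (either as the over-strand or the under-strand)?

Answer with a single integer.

Gen 1: crossing 1x2. Involves strand 1? yes. Count so far: 1
Gen 2: crossing 2x1. Involves strand 1? yes. Count so far: 2
Gen 3: crossing 2x3. Involves strand 1? no. Count so far: 2
Gen 4: crossing 3x2. Involves strand 1? no. Count so far: 2
Gen 5: crossing 2x3. Involves strand 1? no. Count so far: 2
Gen 6: crossing 3x2. Involves strand 1? no. Count so far: 2
Gen 7: crossing 1x2. Involves strand 1? yes. Count so far: 3
Gen 8: crossing 1x3. Involves strand 1? yes. Count so far: 4
Gen 9: crossing 2x3. Involves strand 1? no. Count so far: 4
Gen 10: crossing 3x2. Involves strand 1? no. Count so far: 4
Gen 11: crossing 3x1. Involves strand 1? yes. Count so far: 5
Gen 12: crossing 1x3. Involves strand 1? yes. Count so far: 6

Answer: 6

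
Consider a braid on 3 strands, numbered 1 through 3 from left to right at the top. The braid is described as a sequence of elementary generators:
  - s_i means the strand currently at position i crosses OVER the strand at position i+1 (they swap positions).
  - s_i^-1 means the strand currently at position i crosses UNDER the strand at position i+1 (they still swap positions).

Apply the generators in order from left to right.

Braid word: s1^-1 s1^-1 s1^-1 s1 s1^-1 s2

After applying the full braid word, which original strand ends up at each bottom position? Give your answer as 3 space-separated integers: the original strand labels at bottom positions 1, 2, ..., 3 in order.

Gen 1 (s1^-1): strand 1 crosses under strand 2. Perm now: [2 1 3]
Gen 2 (s1^-1): strand 2 crosses under strand 1. Perm now: [1 2 3]
Gen 3 (s1^-1): strand 1 crosses under strand 2. Perm now: [2 1 3]
Gen 4 (s1): strand 2 crosses over strand 1. Perm now: [1 2 3]
Gen 5 (s1^-1): strand 1 crosses under strand 2. Perm now: [2 1 3]
Gen 6 (s2): strand 1 crosses over strand 3. Perm now: [2 3 1]

Answer: 2 3 1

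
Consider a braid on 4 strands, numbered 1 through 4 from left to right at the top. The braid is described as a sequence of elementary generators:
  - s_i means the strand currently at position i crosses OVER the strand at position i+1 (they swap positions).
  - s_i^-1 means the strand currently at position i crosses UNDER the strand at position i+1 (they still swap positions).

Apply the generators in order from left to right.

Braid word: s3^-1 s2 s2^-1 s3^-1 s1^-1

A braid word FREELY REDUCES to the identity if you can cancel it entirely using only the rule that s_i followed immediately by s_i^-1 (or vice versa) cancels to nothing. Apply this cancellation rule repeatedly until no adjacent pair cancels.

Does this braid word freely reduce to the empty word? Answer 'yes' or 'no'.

Gen 1 (s3^-1): push. Stack: [s3^-1]
Gen 2 (s2): push. Stack: [s3^-1 s2]
Gen 3 (s2^-1): cancels prior s2. Stack: [s3^-1]
Gen 4 (s3^-1): push. Stack: [s3^-1 s3^-1]
Gen 5 (s1^-1): push. Stack: [s3^-1 s3^-1 s1^-1]
Reduced word: s3^-1 s3^-1 s1^-1

Answer: no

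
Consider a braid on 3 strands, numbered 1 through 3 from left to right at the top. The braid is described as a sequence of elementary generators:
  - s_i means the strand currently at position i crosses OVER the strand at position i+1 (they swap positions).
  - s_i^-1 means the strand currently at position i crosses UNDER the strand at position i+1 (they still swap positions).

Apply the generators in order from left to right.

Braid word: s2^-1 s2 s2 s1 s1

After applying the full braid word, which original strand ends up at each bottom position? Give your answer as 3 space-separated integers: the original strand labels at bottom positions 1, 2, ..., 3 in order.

Answer: 1 3 2

Derivation:
Gen 1 (s2^-1): strand 2 crosses under strand 3. Perm now: [1 3 2]
Gen 2 (s2): strand 3 crosses over strand 2. Perm now: [1 2 3]
Gen 3 (s2): strand 2 crosses over strand 3. Perm now: [1 3 2]
Gen 4 (s1): strand 1 crosses over strand 3. Perm now: [3 1 2]
Gen 5 (s1): strand 3 crosses over strand 1. Perm now: [1 3 2]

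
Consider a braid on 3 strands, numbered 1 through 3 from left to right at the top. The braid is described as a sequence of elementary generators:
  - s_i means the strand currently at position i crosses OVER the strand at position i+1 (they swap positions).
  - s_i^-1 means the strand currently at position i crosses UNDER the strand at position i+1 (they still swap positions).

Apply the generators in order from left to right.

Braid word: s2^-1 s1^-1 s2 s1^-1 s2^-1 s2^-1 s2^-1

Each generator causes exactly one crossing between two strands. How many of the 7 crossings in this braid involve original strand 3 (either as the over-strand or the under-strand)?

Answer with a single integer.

Gen 1: crossing 2x3. Involves strand 3? yes. Count so far: 1
Gen 2: crossing 1x3. Involves strand 3? yes. Count so far: 2
Gen 3: crossing 1x2. Involves strand 3? no. Count so far: 2
Gen 4: crossing 3x2. Involves strand 3? yes. Count so far: 3
Gen 5: crossing 3x1. Involves strand 3? yes. Count so far: 4
Gen 6: crossing 1x3. Involves strand 3? yes. Count so far: 5
Gen 7: crossing 3x1. Involves strand 3? yes. Count so far: 6

Answer: 6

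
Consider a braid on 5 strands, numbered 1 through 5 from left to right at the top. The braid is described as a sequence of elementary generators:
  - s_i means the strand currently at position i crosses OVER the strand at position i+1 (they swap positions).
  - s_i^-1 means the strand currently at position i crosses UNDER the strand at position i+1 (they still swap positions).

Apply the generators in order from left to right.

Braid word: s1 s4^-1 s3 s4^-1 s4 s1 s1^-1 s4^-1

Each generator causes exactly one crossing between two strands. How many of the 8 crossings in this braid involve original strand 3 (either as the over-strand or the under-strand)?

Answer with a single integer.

Answer: 4

Derivation:
Gen 1: crossing 1x2. Involves strand 3? no. Count so far: 0
Gen 2: crossing 4x5. Involves strand 3? no. Count so far: 0
Gen 3: crossing 3x5. Involves strand 3? yes. Count so far: 1
Gen 4: crossing 3x4. Involves strand 3? yes. Count so far: 2
Gen 5: crossing 4x3. Involves strand 3? yes. Count so far: 3
Gen 6: crossing 2x1. Involves strand 3? no. Count so far: 3
Gen 7: crossing 1x2. Involves strand 3? no. Count so far: 3
Gen 8: crossing 3x4. Involves strand 3? yes. Count so far: 4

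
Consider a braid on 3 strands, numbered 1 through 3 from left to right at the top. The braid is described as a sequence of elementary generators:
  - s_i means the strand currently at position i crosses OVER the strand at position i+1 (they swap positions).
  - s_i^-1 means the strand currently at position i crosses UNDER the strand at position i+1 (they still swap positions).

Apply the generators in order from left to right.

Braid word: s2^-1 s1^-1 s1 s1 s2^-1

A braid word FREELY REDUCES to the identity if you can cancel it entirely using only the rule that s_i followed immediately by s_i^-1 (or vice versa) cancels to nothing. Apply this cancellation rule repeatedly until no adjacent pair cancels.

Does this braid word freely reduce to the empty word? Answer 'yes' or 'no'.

Gen 1 (s2^-1): push. Stack: [s2^-1]
Gen 2 (s1^-1): push. Stack: [s2^-1 s1^-1]
Gen 3 (s1): cancels prior s1^-1. Stack: [s2^-1]
Gen 4 (s1): push. Stack: [s2^-1 s1]
Gen 5 (s2^-1): push. Stack: [s2^-1 s1 s2^-1]
Reduced word: s2^-1 s1 s2^-1

Answer: no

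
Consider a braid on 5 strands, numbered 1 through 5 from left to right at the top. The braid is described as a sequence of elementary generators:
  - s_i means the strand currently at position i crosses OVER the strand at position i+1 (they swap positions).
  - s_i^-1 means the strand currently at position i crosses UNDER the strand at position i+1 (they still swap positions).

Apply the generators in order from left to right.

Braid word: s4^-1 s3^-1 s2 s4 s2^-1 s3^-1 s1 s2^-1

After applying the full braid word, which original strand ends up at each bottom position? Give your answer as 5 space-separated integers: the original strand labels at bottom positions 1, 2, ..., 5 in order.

Gen 1 (s4^-1): strand 4 crosses under strand 5. Perm now: [1 2 3 5 4]
Gen 2 (s3^-1): strand 3 crosses under strand 5. Perm now: [1 2 5 3 4]
Gen 3 (s2): strand 2 crosses over strand 5. Perm now: [1 5 2 3 4]
Gen 4 (s4): strand 3 crosses over strand 4. Perm now: [1 5 2 4 3]
Gen 5 (s2^-1): strand 5 crosses under strand 2. Perm now: [1 2 5 4 3]
Gen 6 (s3^-1): strand 5 crosses under strand 4. Perm now: [1 2 4 5 3]
Gen 7 (s1): strand 1 crosses over strand 2. Perm now: [2 1 4 5 3]
Gen 8 (s2^-1): strand 1 crosses under strand 4. Perm now: [2 4 1 5 3]

Answer: 2 4 1 5 3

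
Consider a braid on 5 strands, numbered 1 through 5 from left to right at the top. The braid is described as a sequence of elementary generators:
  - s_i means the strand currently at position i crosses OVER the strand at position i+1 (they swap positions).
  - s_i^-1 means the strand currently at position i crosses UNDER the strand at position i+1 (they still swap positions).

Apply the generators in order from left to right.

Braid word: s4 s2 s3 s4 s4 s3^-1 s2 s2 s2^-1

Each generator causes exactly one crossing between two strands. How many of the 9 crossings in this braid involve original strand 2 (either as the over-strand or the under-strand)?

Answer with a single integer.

Gen 1: crossing 4x5. Involves strand 2? no. Count so far: 0
Gen 2: crossing 2x3. Involves strand 2? yes. Count so far: 1
Gen 3: crossing 2x5. Involves strand 2? yes. Count so far: 2
Gen 4: crossing 2x4. Involves strand 2? yes. Count so far: 3
Gen 5: crossing 4x2. Involves strand 2? yes. Count so far: 4
Gen 6: crossing 5x2. Involves strand 2? yes. Count so far: 5
Gen 7: crossing 3x2. Involves strand 2? yes. Count so far: 6
Gen 8: crossing 2x3. Involves strand 2? yes. Count so far: 7
Gen 9: crossing 3x2. Involves strand 2? yes. Count so far: 8

Answer: 8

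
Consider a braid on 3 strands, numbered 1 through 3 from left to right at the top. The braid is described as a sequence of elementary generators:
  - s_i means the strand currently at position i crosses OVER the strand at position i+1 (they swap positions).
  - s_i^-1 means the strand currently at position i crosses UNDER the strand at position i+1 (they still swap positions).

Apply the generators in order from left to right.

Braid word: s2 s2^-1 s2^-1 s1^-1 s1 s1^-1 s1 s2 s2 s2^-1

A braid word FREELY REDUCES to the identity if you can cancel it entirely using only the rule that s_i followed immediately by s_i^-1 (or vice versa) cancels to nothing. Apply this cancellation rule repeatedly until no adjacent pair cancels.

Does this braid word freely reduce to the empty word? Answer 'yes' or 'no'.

Answer: yes

Derivation:
Gen 1 (s2): push. Stack: [s2]
Gen 2 (s2^-1): cancels prior s2. Stack: []
Gen 3 (s2^-1): push. Stack: [s2^-1]
Gen 4 (s1^-1): push. Stack: [s2^-1 s1^-1]
Gen 5 (s1): cancels prior s1^-1. Stack: [s2^-1]
Gen 6 (s1^-1): push. Stack: [s2^-1 s1^-1]
Gen 7 (s1): cancels prior s1^-1. Stack: [s2^-1]
Gen 8 (s2): cancels prior s2^-1. Stack: []
Gen 9 (s2): push. Stack: [s2]
Gen 10 (s2^-1): cancels prior s2. Stack: []
Reduced word: (empty)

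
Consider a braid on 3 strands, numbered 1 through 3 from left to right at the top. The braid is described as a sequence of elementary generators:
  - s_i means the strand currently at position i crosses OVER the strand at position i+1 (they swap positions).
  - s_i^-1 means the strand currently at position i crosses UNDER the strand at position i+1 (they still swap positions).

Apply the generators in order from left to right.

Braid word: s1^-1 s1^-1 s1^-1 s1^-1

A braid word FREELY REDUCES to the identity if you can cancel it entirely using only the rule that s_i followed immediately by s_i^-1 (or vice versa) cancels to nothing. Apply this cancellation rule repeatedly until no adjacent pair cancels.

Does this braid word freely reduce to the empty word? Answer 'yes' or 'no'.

Answer: no

Derivation:
Gen 1 (s1^-1): push. Stack: [s1^-1]
Gen 2 (s1^-1): push. Stack: [s1^-1 s1^-1]
Gen 3 (s1^-1): push. Stack: [s1^-1 s1^-1 s1^-1]
Gen 4 (s1^-1): push. Stack: [s1^-1 s1^-1 s1^-1 s1^-1]
Reduced word: s1^-1 s1^-1 s1^-1 s1^-1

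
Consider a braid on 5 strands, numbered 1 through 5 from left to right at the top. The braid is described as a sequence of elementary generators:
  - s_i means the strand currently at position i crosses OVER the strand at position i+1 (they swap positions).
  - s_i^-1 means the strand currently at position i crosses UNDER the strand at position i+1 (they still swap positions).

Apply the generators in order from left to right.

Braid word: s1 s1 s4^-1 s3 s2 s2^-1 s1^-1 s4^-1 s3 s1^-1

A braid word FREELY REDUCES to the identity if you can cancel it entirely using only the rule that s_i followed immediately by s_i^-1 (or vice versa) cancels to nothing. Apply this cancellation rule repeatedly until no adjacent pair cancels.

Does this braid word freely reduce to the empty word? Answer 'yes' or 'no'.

Answer: no

Derivation:
Gen 1 (s1): push. Stack: [s1]
Gen 2 (s1): push. Stack: [s1 s1]
Gen 3 (s4^-1): push. Stack: [s1 s1 s4^-1]
Gen 4 (s3): push. Stack: [s1 s1 s4^-1 s3]
Gen 5 (s2): push. Stack: [s1 s1 s4^-1 s3 s2]
Gen 6 (s2^-1): cancels prior s2. Stack: [s1 s1 s4^-1 s3]
Gen 7 (s1^-1): push. Stack: [s1 s1 s4^-1 s3 s1^-1]
Gen 8 (s4^-1): push. Stack: [s1 s1 s4^-1 s3 s1^-1 s4^-1]
Gen 9 (s3): push. Stack: [s1 s1 s4^-1 s3 s1^-1 s4^-1 s3]
Gen 10 (s1^-1): push. Stack: [s1 s1 s4^-1 s3 s1^-1 s4^-1 s3 s1^-1]
Reduced word: s1 s1 s4^-1 s3 s1^-1 s4^-1 s3 s1^-1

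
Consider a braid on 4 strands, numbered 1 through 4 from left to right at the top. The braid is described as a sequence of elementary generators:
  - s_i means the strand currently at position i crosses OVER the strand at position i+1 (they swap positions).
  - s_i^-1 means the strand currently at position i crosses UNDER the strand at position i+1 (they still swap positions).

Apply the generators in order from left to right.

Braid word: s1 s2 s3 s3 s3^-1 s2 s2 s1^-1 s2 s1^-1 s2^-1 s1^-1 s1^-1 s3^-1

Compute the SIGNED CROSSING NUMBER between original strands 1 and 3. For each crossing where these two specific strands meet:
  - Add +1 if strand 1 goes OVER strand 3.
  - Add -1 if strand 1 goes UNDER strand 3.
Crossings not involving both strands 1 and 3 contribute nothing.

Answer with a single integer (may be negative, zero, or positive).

Gen 1: crossing 1x2. Both 1&3? no. Sum: 0
Gen 2: 1 over 3. Both 1&3? yes. Contrib: +1. Sum: 1
Gen 3: crossing 1x4. Both 1&3? no. Sum: 1
Gen 4: crossing 4x1. Both 1&3? no. Sum: 1
Gen 5: crossing 1x4. Both 1&3? no. Sum: 1
Gen 6: crossing 3x4. Both 1&3? no. Sum: 1
Gen 7: crossing 4x3. Both 1&3? no. Sum: 1
Gen 8: crossing 2x3. Both 1&3? no. Sum: 1
Gen 9: crossing 2x4. Both 1&3? no. Sum: 1
Gen 10: crossing 3x4. Both 1&3? no. Sum: 1
Gen 11: crossing 3x2. Both 1&3? no. Sum: 1
Gen 12: crossing 4x2. Both 1&3? no. Sum: 1
Gen 13: crossing 2x4. Both 1&3? no. Sum: 1
Gen 14: 3 under 1. Both 1&3? yes. Contrib: +1. Sum: 2

Answer: 2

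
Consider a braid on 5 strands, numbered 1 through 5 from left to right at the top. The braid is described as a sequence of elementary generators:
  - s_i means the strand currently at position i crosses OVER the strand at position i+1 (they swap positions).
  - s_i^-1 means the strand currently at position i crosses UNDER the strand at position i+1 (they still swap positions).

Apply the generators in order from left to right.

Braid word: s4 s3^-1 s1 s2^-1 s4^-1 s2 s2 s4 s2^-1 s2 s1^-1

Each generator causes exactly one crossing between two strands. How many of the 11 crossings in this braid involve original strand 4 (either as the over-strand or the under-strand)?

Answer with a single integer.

Gen 1: crossing 4x5. Involves strand 4? yes. Count so far: 1
Gen 2: crossing 3x5. Involves strand 4? no. Count so far: 1
Gen 3: crossing 1x2. Involves strand 4? no. Count so far: 1
Gen 4: crossing 1x5. Involves strand 4? no. Count so far: 1
Gen 5: crossing 3x4. Involves strand 4? yes. Count so far: 2
Gen 6: crossing 5x1. Involves strand 4? no. Count so far: 2
Gen 7: crossing 1x5. Involves strand 4? no. Count so far: 2
Gen 8: crossing 4x3. Involves strand 4? yes. Count so far: 3
Gen 9: crossing 5x1. Involves strand 4? no. Count so far: 3
Gen 10: crossing 1x5. Involves strand 4? no. Count so far: 3
Gen 11: crossing 2x5. Involves strand 4? no. Count so far: 3

Answer: 3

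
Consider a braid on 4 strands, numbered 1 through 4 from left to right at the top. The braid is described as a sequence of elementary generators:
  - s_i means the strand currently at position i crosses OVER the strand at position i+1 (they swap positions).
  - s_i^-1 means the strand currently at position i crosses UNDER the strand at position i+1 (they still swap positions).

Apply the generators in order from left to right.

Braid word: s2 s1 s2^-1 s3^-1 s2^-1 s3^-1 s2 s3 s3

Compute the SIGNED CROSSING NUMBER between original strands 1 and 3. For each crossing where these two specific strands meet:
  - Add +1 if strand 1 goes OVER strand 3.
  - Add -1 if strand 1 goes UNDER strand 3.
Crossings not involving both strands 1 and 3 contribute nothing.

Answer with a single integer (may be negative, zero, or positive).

Gen 1: crossing 2x3. Both 1&3? no. Sum: 0
Gen 2: 1 over 3. Both 1&3? yes. Contrib: +1. Sum: 1
Gen 3: crossing 1x2. Both 1&3? no. Sum: 1
Gen 4: crossing 1x4. Both 1&3? no. Sum: 1
Gen 5: crossing 2x4. Both 1&3? no. Sum: 1
Gen 6: crossing 2x1. Both 1&3? no. Sum: 1
Gen 7: crossing 4x1. Both 1&3? no. Sum: 1
Gen 8: crossing 4x2. Both 1&3? no. Sum: 1
Gen 9: crossing 2x4. Both 1&3? no. Sum: 1

Answer: 1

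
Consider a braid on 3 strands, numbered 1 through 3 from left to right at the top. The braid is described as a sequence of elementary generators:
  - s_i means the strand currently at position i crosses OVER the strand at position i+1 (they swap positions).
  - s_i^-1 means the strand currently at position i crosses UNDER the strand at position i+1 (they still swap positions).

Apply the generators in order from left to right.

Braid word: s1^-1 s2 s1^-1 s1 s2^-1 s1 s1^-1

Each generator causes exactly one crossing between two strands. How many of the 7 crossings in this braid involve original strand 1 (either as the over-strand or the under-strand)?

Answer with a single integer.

Gen 1: crossing 1x2. Involves strand 1? yes. Count so far: 1
Gen 2: crossing 1x3. Involves strand 1? yes. Count so far: 2
Gen 3: crossing 2x3. Involves strand 1? no. Count so far: 2
Gen 4: crossing 3x2. Involves strand 1? no. Count so far: 2
Gen 5: crossing 3x1. Involves strand 1? yes. Count so far: 3
Gen 6: crossing 2x1. Involves strand 1? yes. Count so far: 4
Gen 7: crossing 1x2. Involves strand 1? yes. Count so far: 5

Answer: 5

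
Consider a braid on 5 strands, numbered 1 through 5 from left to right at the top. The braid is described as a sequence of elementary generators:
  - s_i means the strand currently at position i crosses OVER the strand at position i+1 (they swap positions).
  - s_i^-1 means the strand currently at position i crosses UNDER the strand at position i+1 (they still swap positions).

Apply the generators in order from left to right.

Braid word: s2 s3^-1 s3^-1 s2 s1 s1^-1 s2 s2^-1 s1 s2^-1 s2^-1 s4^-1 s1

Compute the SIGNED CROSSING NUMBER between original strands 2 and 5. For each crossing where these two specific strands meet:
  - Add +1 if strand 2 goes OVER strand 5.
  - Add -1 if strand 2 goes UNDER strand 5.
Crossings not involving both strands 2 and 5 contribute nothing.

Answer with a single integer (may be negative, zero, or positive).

Gen 1: crossing 2x3. Both 2&5? no. Sum: 0
Gen 2: crossing 2x4. Both 2&5? no. Sum: 0
Gen 3: crossing 4x2. Both 2&5? no. Sum: 0
Gen 4: crossing 3x2. Both 2&5? no. Sum: 0
Gen 5: crossing 1x2. Both 2&5? no. Sum: 0
Gen 6: crossing 2x1. Both 2&5? no. Sum: 0
Gen 7: crossing 2x3. Both 2&5? no. Sum: 0
Gen 8: crossing 3x2. Both 2&5? no. Sum: 0
Gen 9: crossing 1x2. Both 2&5? no. Sum: 0
Gen 10: crossing 1x3. Both 2&5? no. Sum: 0
Gen 11: crossing 3x1. Both 2&5? no. Sum: 0
Gen 12: crossing 4x5. Both 2&5? no. Sum: 0
Gen 13: crossing 2x1. Both 2&5? no. Sum: 0

Answer: 0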